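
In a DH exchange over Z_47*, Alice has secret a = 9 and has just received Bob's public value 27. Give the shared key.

Shared key K = 27^9 mod 47.
27^1 ≡ 27 (mod 47)
27^2 = (27^1)^2 ≡ 27^2 = 729 ≡ 24 (mod 47)
27^4 = (27^2)^2 ≡ 24^2 = 576 ≡ 12 (mod 47)
27^8 = (27^4)^2 ≡ 12^2 = 144 ≡ 3 (mod 47)
27^9 = 27^8 · 27^1 ≡ 3 · 27 ≡ 34 (mod 47).

34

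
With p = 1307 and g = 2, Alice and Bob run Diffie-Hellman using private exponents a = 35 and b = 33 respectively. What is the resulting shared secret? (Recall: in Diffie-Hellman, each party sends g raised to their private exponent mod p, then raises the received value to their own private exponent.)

695

Bob sends B = g^b mod p = 2^33 mod 1307.
2^1 ≡ 2 (mod 1307)
2^2 = (2^1)^2 ≡ 2^2 = 4 ≡ 4 (mod 1307)
2^4 = (2^2)^2 ≡ 4^2 = 16 ≡ 16 (mod 1307)
2^8 = (2^4)^2 ≡ 16^2 = 256 ≡ 256 (mod 1307)
2^16 = (2^8)^2 ≡ 256^2 = 65536 ≡ 186 (mod 1307)
2^32 = (2^16)^2 ≡ 186^2 = 34596 ≡ 614 (mod 1307)
2^33 = 2^32 · 2^1 ≡ 614 · 2 ≡ 1228 (mod 1307).
So B = 1228. Alice then computes K = B^a mod p = 1228^35 mod 1307.
1228^1 ≡ 1228 (mod 1307)
1228^2 = (1228^1)^2 ≡ 1228^2 = 1507984 ≡ 1013 (mod 1307)
1228^4 = (1228^2)^2 ≡ 1013^2 = 1026169 ≡ 174 (mod 1307)
1228^8 = (1228^4)^2 ≡ 174^2 = 30276 ≡ 215 (mod 1307)
1228^16 = (1228^8)^2 ≡ 215^2 = 46225 ≡ 480 (mod 1307)
1228^32 = (1228^16)^2 ≡ 480^2 = 230400 ≡ 368 (mod 1307)
1228^35 = 1228^32 · 1228^2 · 1228^1 ≡ 368 · 1013 · 1228 ≡ 695 (mod 1307).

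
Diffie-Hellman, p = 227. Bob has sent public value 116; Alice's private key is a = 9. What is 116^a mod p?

Shared key K = 116^9 mod 227.
116^1 ≡ 116 (mod 227)
116^2 = (116^1)^2 ≡ 116^2 = 13456 ≡ 63 (mod 227)
116^4 = (116^2)^2 ≡ 63^2 = 3969 ≡ 110 (mod 227)
116^8 = (116^4)^2 ≡ 110^2 = 12100 ≡ 69 (mod 227)
116^9 = 116^8 · 116^1 ≡ 69 · 116 ≡ 59 (mod 227).

59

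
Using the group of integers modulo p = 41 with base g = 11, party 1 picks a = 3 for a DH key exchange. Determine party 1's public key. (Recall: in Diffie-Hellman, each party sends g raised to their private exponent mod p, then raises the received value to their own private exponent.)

Public value = 11^3 mod 41.
11^1 ≡ 11 (mod 41)
11^2 = (11^1)^2 ≡ 11^2 = 121 ≡ 39 (mod 41)
11^3 = 11^2 · 11^1 ≡ 39 · 11 ≡ 19 (mod 41).

19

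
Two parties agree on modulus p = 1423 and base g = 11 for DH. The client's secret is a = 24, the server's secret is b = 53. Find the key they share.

249

The client sends A = g^a mod p = 11^24 mod 1423.
11^1 ≡ 11 (mod 1423)
11^2 = (11^1)^2 ≡ 11^2 = 121 ≡ 121 (mod 1423)
11^4 = (11^2)^2 ≡ 121^2 = 14641 ≡ 411 (mod 1423)
11^8 = (11^4)^2 ≡ 411^2 = 168921 ≡ 1007 (mod 1423)
11^16 = (11^8)^2 ≡ 1007^2 = 1014049 ≡ 873 (mod 1423)
11^24 = 11^16 · 11^8 ≡ 873 · 1007 ≡ 1120 (mod 1423).
So A = 1120. The server then computes K = A^b mod p = 1120^53 mod 1423.
1120^1 ≡ 1120 (mod 1423)
1120^2 = (1120^1)^2 ≡ 1120^2 = 1254400 ≡ 737 (mod 1423)
1120^4 = (1120^2)^2 ≡ 737^2 = 543169 ≡ 1006 (mod 1423)
1120^8 = (1120^4)^2 ≡ 1006^2 = 1012036 ≡ 283 (mod 1423)
1120^16 = (1120^8)^2 ≡ 283^2 = 80089 ≡ 401 (mod 1423)
1120^32 = (1120^16)^2 ≡ 401^2 = 160801 ≡ 2 (mod 1423)
1120^53 = 1120^32 · 1120^16 · 1120^4 · 1120^1 ≡ 2 · 401 · 1006 · 1120 ≡ 249 (mod 1423).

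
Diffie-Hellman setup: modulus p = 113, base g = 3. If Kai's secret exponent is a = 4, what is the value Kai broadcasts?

Public value = 3^4 mod 113.
3^1 ≡ 3 (mod 113)
3^2 = (3^1)^2 ≡ 3^2 = 9 ≡ 9 (mod 113)
3^4 = (3^2)^2 ≡ 9^2 = 81 ≡ 81 (mod 113)

81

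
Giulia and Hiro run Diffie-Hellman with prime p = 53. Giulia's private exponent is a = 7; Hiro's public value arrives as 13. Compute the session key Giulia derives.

Shared key K = 13^7 mod 53.
13^1 ≡ 13 (mod 53)
13^2 = (13^1)^2 ≡ 13^2 = 169 ≡ 10 (mod 53)
13^4 = (13^2)^2 ≡ 10^2 = 100 ≡ 47 (mod 53)
13^7 = 13^4 · 13^2 · 13^1 ≡ 47 · 10 · 13 ≡ 15 (mod 53).

15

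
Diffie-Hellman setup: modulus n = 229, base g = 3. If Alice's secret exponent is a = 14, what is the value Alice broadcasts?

75

Public value = 3^14 mod 229.
3^1 ≡ 3 (mod 229)
3^2 = (3^1)^2 ≡ 3^2 = 9 ≡ 9 (mod 229)
3^4 = (3^2)^2 ≡ 9^2 = 81 ≡ 81 (mod 229)
3^8 = (3^4)^2 ≡ 81^2 = 6561 ≡ 149 (mod 229)
3^14 = 3^8 · 3^4 · 3^2 ≡ 149 · 81 · 9 ≡ 75 (mod 229).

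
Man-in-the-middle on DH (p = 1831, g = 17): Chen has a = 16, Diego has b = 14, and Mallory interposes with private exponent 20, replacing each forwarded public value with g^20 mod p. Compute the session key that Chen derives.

1527

Chen receives Mallory's public value M = 17^20 mod 1831 instead of the honest one.
17^1 ≡ 17 (mod 1831)
17^2 = (17^1)^2 ≡ 17^2 = 289 ≡ 289 (mod 1831)
17^4 = (17^2)^2 ≡ 289^2 = 83521 ≡ 1126 (mod 1831)
17^8 = (17^4)^2 ≡ 1126^2 = 1267876 ≡ 824 (mod 1831)
17^16 = (17^8)^2 ≡ 824^2 = 678976 ≡ 1506 (mod 1831)
17^20 = 17^16 · 17^4 ≡ 1506 · 1126 ≡ 250 (mod 1831).
So M = 250. Chen computes K = M^16 mod 1831.
250^1 ≡ 250 (mod 1831)
250^2 = (250^1)^2 ≡ 250^2 = 62500 ≡ 246 (mod 1831)
250^4 = (250^2)^2 ≡ 246^2 = 60516 ≡ 93 (mod 1831)
250^8 = (250^4)^2 ≡ 93^2 = 8649 ≡ 1325 (mod 1831)
250^16 = (250^8)^2 ≡ 1325^2 = 1755625 ≡ 1527 (mod 1831)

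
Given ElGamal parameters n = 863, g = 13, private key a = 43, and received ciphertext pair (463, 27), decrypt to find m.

Shared mask s = c₁^a mod n = 463^43 mod 863.
463^1 ≡ 463 (mod 863)
463^2 = (463^1)^2 ≡ 463^2 = 214369 ≡ 345 (mod 863)
463^4 = (463^2)^2 ≡ 345^2 = 119025 ≡ 794 (mod 863)
463^8 = (463^4)^2 ≡ 794^2 = 630436 ≡ 446 (mod 863)
463^16 = (463^8)^2 ≡ 446^2 = 198916 ≡ 426 (mod 863)
463^32 = (463^16)^2 ≡ 426^2 = 181476 ≡ 246 (mod 863)
463^43 = 463^32 · 463^8 · 463^2 · 463^1 ≡ 246 · 446 · 345 · 463 ≡ 570 (mod 863).
So s = 570; s⁻¹ ≡ 701 (mod 863).
m = c₂ · s⁻¹ mod 863 = 27 · 701 mod 863 = 804.

804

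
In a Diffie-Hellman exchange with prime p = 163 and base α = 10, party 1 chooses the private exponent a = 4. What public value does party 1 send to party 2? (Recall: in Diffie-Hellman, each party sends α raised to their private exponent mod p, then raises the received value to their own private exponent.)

57

Public value = 10^4 (mod 163).
10^1 ≡ 10 (mod 163)
10^2 = (10^1)^2 ≡ 10^2 = 100 ≡ 100 (mod 163)
10^4 = (10^2)^2 ≡ 100^2 = 10000 ≡ 57 (mod 163)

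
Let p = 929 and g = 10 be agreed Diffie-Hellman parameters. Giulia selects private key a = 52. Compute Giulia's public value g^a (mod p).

380

Public value = 10^52 (mod 929).
10^1 ≡ 10 (mod 929)
10^2 = (10^1)^2 ≡ 10^2 = 100 ≡ 100 (mod 929)
10^4 = (10^2)^2 ≡ 100^2 = 10000 ≡ 710 (mod 929)
10^8 = (10^4)^2 ≡ 710^2 = 504100 ≡ 582 (mod 929)
10^16 = (10^8)^2 ≡ 582^2 = 338724 ≡ 568 (mod 929)
10^32 = (10^16)^2 ≡ 568^2 = 322624 ≡ 261 (mod 929)
10^52 = 10^32 · 10^16 · 10^4 ≡ 261 · 568 · 710 ≡ 380 (mod 929).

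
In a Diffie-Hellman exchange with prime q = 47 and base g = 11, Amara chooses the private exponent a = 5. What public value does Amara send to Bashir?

29

Public value = 11^5 (mod 47).
11^1 ≡ 11 (mod 47)
11^2 = (11^1)^2 ≡ 11^2 = 121 ≡ 27 (mod 47)
11^4 = (11^2)^2 ≡ 27^2 = 729 ≡ 24 (mod 47)
11^5 = 11^4 · 11^1 ≡ 24 · 11 ≡ 29 (mod 47).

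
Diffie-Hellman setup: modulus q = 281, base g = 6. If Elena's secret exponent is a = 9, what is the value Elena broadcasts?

193

Public value = 6^9 mod 281.
6^1 ≡ 6 (mod 281)
6^2 = (6^1)^2 ≡ 6^2 = 36 ≡ 36 (mod 281)
6^4 = (6^2)^2 ≡ 36^2 = 1296 ≡ 172 (mod 281)
6^8 = (6^4)^2 ≡ 172^2 = 29584 ≡ 79 (mod 281)
6^9 = 6^8 · 6^1 ≡ 79 · 6 ≡ 193 (mod 281).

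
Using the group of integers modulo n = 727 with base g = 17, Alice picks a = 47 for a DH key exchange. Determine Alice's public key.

Public value = 17^47 mod 727.
17^1 ≡ 17 (mod 727)
17^2 = (17^1)^2 ≡ 17^2 = 289 ≡ 289 (mod 727)
17^4 = (17^2)^2 ≡ 289^2 = 83521 ≡ 643 (mod 727)
17^8 = (17^4)^2 ≡ 643^2 = 413449 ≡ 513 (mod 727)
17^16 = (17^8)^2 ≡ 513^2 = 263169 ≡ 722 (mod 727)
17^32 = (17^16)^2 ≡ 722^2 = 521284 ≡ 25 (mod 727)
17^47 = 17^32 · 17^8 · 17^4 · 17^2 · 17^1 ≡ 25 · 513 · 643 · 289 · 17 ≡ 292 (mod 727).

292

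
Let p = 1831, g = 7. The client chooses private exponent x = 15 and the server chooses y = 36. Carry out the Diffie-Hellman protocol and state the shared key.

The client sends A = g^x mod p = 7^15 mod 1831.
7^1 ≡ 7 (mod 1831)
7^2 = (7^1)^2 ≡ 7^2 = 49 ≡ 49 (mod 1831)
7^4 = (7^2)^2 ≡ 49^2 = 2401 ≡ 570 (mod 1831)
7^8 = (7^4)^2 ≡ 570^2 = 324900 ≡ 813 (mod 1831)
7^15 = 7^8 · 7^4 · 7^2 · 7^1 ≡ 813 · 570 · 49 · 7 ≡ 520 (mod 1831).
So A = 520. The server then computes K = A^y mod p = 520^36 mod 1831.
520^1 ≡ 520 (mod 1831)
520^2 = (520^1)^2 ≡ 520^2 = 270400 ≡ 1243 (mod 1831)
520^4 = (520^2)^2 ≡ 1243^2 = 1545049 ≡ 1516 (mod 1831)
520^8 = (520^4)^2 ≡ 1516^2 = 2298256 ≡ 351 (mod 1831)
520^16 = (520^8)^2 ≡ 351^2 = 123201 ≡ 524 (mod 1831)
520^32 = (520^16)^2 ≡ 524^2 = 274576 ≡ 1757 (mod 1831)
520^36 = 520^32 · 520^4 ≡ 1757 · 1516 ≡ 1338 (mod 1831).

1338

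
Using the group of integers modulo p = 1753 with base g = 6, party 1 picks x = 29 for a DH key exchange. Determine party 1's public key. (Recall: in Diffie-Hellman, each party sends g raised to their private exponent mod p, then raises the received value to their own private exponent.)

Public value = 6^29 mod 1753.
6^1 ≡ 6 (mod 1753)
6^2 = (6^1)^2 ≡ 6^2 = 36 ≡ 36 (mod 1753)
6^4 = (6^2)^2 ≡ 36^2 = 1296 ≡ 1296 (mod 1753)
6^8 = (6^4)^2 ≡ 1296^2 = 1679616 ≡ 242 (mod 1753)
6^16 = (6^8)^2 ≡ 242^2 = 58564 ≡ 715 (mod 1753)
6^29 = 6^16 · 6^8 · 6^4 · 6^1 ≡ 715 · 242 · 1296 · 6 ≡ 1190 (mod 1753).

1190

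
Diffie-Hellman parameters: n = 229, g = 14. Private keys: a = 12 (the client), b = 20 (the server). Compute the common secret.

The client sends A = g^a mod n = 14^12 mod 229.
14^1 ≡ 14 (mod 229)
14^2 = (14^1)^2 ≡ 14^2 = 196 ≡ 196 (mod 229)
14^4 = (14^2)^2 ≡ 196^2 = 38416 ≡ 173 (mod 229)
14^8 = (14^4)^2 ≡ 173^2 = 29929 ≡ 159 (mod 229)
14^12 = 14^8 · 14^4 ≡ 159 · 173 ≡ 27 (mod 229).
So A = 27. The server then computes K = A^b mod n = 27^20 mod 229.
27^1 ≡ 27 (mod 229)
27^2 = (27^1)^2 ≡ 27^2 = 729 ≡ 42 (mod 229)
27^4 = (27^2)^2 ≡ 42^2 = 1764 ≡ 161 (mod 229)
27^8 = (27^4)^2 ≡ 161^2 = 25921 ≡ 44 (mod 229)
27^16 = (27^8)^2 ≡ 44^2 = 1936 ≡ 104 (mod 229)
27^20 = 27^16 · 27^4 ≡ 104 · 161 ≡ 27 (mod 229).

27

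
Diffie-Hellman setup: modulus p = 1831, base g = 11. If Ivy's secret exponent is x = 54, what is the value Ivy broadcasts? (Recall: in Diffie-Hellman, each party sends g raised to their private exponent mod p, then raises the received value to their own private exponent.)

Public value = 11^54 mod 1831.
11^1 ≡ 11 (mod 1831)
11^2 = (11^1)^2 ≡ 11^2 = 121 ≡ 121 (mod 1831)
11^4 = (11^2)^2 ≡ 121^2 = 14641 ≡ 1824 (mod 1831)
11^8 = (11^4)^2 ≡ 1824^2 = 3326976 ≡ 49 (mod 1831)
11^16 = (11^8)^2 ≡ 49^2 = 2401 ≡ 570 (mod 1831)
11^32 = (11^16)^2 ≡ 570^2 = 324900 ≡ 813 (mod 1831)
11^54 = 11^32 · 11^16 · 11^4 · 11^2 ≡ 813 · 570 · 1824 · 121 ≡ 1369 (mod 1831).

1369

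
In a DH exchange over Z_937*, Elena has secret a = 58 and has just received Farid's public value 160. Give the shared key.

Shared key K = 160^58 mod 937.
160^1 ≡ 160 (mod 937)
160^2 = (160^1)^2 ≡ 160^2 = 25600 ≡ 301 (mod 937)
160^4 = (160^2)^2 ≡ 301^2 = 90601 ≡ 649 (mod 937)
160^8 = (160^4)^2 ≡ 649^2 = 421201 ≡ 488 (mod 937)
160^16 = (160^8)^2 ≡ 488^2 = 238144 ≡ 146 (mod 937)
160^32 = (160^16)^2 ≡ 146^2 = 21316 ≡ 702 (mod 937)
160^58 = 160^32 · 160^16 · 160^8 · 160^2 ≡ 702 · 146 · 488 · 301 ≡ 306 (mod 937).

306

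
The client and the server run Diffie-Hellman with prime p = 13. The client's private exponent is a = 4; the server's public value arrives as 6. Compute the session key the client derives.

9

Shared key K = 6^4 mod 13.
6^1 ≡ 6 (mod 13)
6^2 = (6^1)^2 ≡ 6^2 = 36 ≡ 10 (mod 13)
6^4 = (6^2)^2 ≡ 10^2 = 100 ≡ 9 (mod 13)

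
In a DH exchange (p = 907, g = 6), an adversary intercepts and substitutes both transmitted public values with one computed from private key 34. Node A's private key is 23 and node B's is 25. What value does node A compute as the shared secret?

Node A receives an adversary's public value M = 6^34 mod 907 instead of the honest one.
6^1 ≡ 6 (mod 907)
6^2 = (6^1)^2 ≡ 6^2 = 36 ≡ 36 (mod 907)
6^4 = (6^2)^2 ≡ 36^2 = 1296 ≡ 389 (mod 907)
6^8 = (6^4)^2 ≡ 389^2 = 151321 ≡ 759 (mod 907)
6^16 = (6^8)^2 ≡ 759^2 = 576081 ≡ 136 (mod 907)
6^32 = (6^16)^2 ≡ 136^2 = 18496 ≡ 356 (mod 907)
6^34 = 6^32 · 6^2 ≡ 356 · 36 ≡ 118 (mod 907).
So M = 118. Node A computes K = M^23 mod 907.
118^1 ≡ 118 (mod 907)
118^2 = (118^1)^2 ≡ 118^2 = 13924 ≡ 319 (mod 907)
118^4 = (118^2)^2 ≡ 319^2 = 101761 ≡ 177 (mod 907)
118^8 = (118^4)^2 ≡ 177^2 = 31329 ≡ 491 (mod 907)
118^16 = (118^8)^2 ≡ 491^2 = 241081 ≡ 726 (mod 907)
118^23 = 118^16 · 118^4 · 118^2 · 118^1 ≡ 726 · 177 · 319 · 118 ≡ 469 (mod 907).

469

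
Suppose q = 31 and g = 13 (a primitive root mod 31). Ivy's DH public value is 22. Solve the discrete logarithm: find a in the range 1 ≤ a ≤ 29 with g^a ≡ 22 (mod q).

7

Try successive powers of 13 modulo 31:
13^1 ≡ 13
13^2 ≡ 14
13^3 ≡ 27
13^4 ≡ 10
13^5 ≡ 6
13^6 ≡ 16
13^7 ≡ 22
Found: a = 7.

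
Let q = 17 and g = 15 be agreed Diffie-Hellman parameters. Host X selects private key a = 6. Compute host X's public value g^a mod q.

13

Public value = 15^6 mod 17.
15^1 ≡ 15 (mod 17)
15^2 = (15^1)^2 ≡ 15^2 = 225 ≡ 4 (mod 17)
15^4 = (15^2)^2 ≡ 4^2 = 16 ≡ 16 (mod 17)
15^6 = 15^4 · 15^2 ≡ 16 · 4 ≡ 13 (mod 17).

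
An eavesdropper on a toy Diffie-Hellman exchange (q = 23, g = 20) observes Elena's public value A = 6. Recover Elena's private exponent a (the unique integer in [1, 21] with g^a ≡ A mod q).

Try successive powers of 20 modulo 23:
20^1 ≡ 20
20^2 ≡ 9
20^3 ≡ 19
20^4 ≡ 12
20^5 ≡ 10
20^6 ≡ 16
20^7 ≡ 21
20^8 ≡ 6
Found: a = 8.

8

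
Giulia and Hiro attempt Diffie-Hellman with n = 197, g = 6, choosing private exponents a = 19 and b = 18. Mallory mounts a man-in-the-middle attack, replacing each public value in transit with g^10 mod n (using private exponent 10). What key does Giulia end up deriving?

Giulia receives Mallory's public value M = 6^10 mod 197 instead of the honest one.
6^1 ≡ 6 (mod 197)
6^2 = (6^1)^2 ≡ 6^2 = 36 ≡ 36 (mod 197)
6^4 = (6^2)^2 ≡ 36^2 = 1296 ≡ 114 (mod 197)
6^8 = (6^4)^2 ≡ 114^2 = 12996 ≡ 191 (mod 197)
6^10 = 6^8 · 6^2 ≡ 191 · 36 ≡ 178 (mod 197).
So M = 178. Giulia computes K = M^19 mod 197.
178^1 ≡ 178 (mod 197)
178^2 = (178^1)^2 ≡ 178^2 = 31684 ≡ 164 (mod 197)
178^4 = (178^2)^2 ≡ 164^2 = 26896 ≡ 104 (mod 197)
178^8 = (178^4)^2 ≡ 104^2 = 10816 ≡ 178 (mod 197)
178^16 = (178^8)^2 ≡ 178^2 = 31684 ≡ 164 (mod 197)
178^19 = 178^16 · 178^2 · 178^1 ≡ 164 · 164 · 178 ≡ 191 (mod 197).

191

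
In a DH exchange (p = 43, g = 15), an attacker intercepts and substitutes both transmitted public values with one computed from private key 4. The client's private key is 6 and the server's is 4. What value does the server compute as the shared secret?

The server receives an attacker's public value M = 15^4 mod 43 instead of the honest one.
15^1 ≡ 15 (mod 43)
15^2 = (15^1)^2 ≡ 15^2 = 225 ≡ 10 (mod 43)
15^4 = (15^2)^2 ≡ 10^2 = 100 ≡ 14 (mod 43)
So M = 14. The server computes K = M^4 mod 43.
14^1 ≡ 14 (mod 43)
14^2 = (14^1)^2 ≡ 14^2 = 196 ≡ 24 (mod 43)
14^4 = (14^2)^2 ≡ 24^2 = 576 ≡ 17 (mod 43)

17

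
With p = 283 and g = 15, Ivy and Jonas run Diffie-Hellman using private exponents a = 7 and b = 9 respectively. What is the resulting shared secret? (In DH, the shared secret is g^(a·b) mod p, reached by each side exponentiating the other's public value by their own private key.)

61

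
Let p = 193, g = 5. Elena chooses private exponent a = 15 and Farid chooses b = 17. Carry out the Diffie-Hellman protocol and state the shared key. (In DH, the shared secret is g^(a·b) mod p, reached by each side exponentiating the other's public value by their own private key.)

94

Elena sends A = g^a mod p = 5^15 mod 193.
5^1 ≡ 5 (mod 193)
5^2 = (5^1)^2 ≡ 5^2 = 25 ≡ 25 (mod 193)
5^4 = (5^2)^2 ≡ 25^2 = 625 ≡ 46 (mod 193)
5^8 = (5^4)^2 ≡ 46^2 = 2116 ≡ 186 (mod 193)
5^15 = 5^8 · 5^4 · 5^2 · 5^1 ≡ 186 · 46 · 25 · 5 ≡ 87 (mod 193).
So A = 87. Farid then computes K = A^b mod p = 87^17 mod 193.
87^1 ≡ 87 (mod 193)
87^2 = (87^1)^2 ≡ 87^2 = 7569 ≡ 42 (mod 193)
87^4 = (87^2)^2 ≡ 42^2 = 1764 ≡ 27 (mod 193)
87^8 = (87^4)^2 ≡ 27^2 = 729 ≡ 150 (mod 193)
87^16 = (87^8)^2 ≡ 150^2 = 22500 ≡ 112 (mod 193)
87^17 = 87^16 · 87^1 ≡ 112 · 87 ≡ 94 (mod 193).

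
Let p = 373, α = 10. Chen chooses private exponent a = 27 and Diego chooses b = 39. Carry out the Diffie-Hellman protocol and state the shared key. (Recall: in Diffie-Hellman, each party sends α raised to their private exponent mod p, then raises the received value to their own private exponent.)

158

Chen sends A = α^a mod p = 10^27 mod 373.
10^1 ≡ 10 (mod 373)
10^2 = (10^1)^2 ≡ 10^2 = 100 ≡ 100 (mod 373)
10^4 = (10^2)^2 ≡ 100^2 = 10000 ≡ 302 (mod 373)
10^8 = (10^4)^2 ≡ 302^2 = 91204 ≡ 192 (mod 373)
10^16 = (10^8)^2 ≡ 192^2 = 36864 ≡ 310 (mod 373)
10^27 = 10^16 · 10^8 · 10^2 · 10^1 ≡ 310 · 192 · 100 · 10 ≡ 17 (mod 373).
So A = 17. Diego then computes K = A^b mod p = 17^39 mod 373.
17^1 ≡ 17 (mod 373)
17^2 = (17^1)^2 ≡ 17^2 = 289 ≡ 289 (mod 373)
17^4 = (17^2)^2 ≡ 289^2 = 83521 ≡ 342 (mod 373)
17^8 = (17^4)^2 ≡ 342^2 = 116964 ≡ 215 (mod 373)
17^16 = (17^8)^2 ≡ 215^2 = 46225 ≡ 346 (mod 373)
17^32 = (17^16)^2 ≡ 346^2 = 119716 ≡ 356 (mod 373)
17^39 = 17^32 · 17^4 · 17^2 · 17^1 ≡ 356 · 342 · 289 · 17 ≡ 158 (mod 373).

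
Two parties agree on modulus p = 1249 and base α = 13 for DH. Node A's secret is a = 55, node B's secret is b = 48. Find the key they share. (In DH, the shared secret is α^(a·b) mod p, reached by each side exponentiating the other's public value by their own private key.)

Node A sends A = α^a mod p = 13^55 mod 1249.
13^1 ≡ 13 (mod 1249)
13^2 = (13^1)^2 ≡ 13^2 = 169 ≡ 169 (mod 1249)
13^4 = (13^2)^2 ≡ 169^2 = 28561 ≡ 1083 (mod 1249)
13^8 = (13^4)^2 ≡ 1083^2 = 1172889 ≡ 78 (mod 1249)
13^16 = (13^8)^2 ≡ 78^2 = 6084 ≡ 1088 (mod 1249)
13^32 = (13^16)^2 ≡ 1088^2 = 1183744 ≡ 941 (mod 1249)
13^55 = 13^32 · 13^16 · 13^4 · 13^2 · 13^1 ≡ 941 · 1088 · 1083 · 169 · 13 ≡ 266 (mod 1249).
So A = 266. Node B then computes K = A^b mod p = 266^48 mod 1249.
266^1 ≡ 266 (mod 1249)
266^2 = (266^1)^2 ≡ 266^2 = 70756 ≡ 812 (mod 1249)
266^4 = (266^2)^2 ≡ 812^2 = 659344 ≡ 1121 (mod 1249)
266^8 = (266^4)^2 ≡ 1121^2 = 1256641 ≡ 147 (mod 1249)
266^16 = (266^8)^2 ≡ 147^2 = 21609 ≡ 376 (mod 1249)
266^32 = (266^16)^2 ≡ 376^2 = 141376 ≡ 239 (mod 1249)
266^48 = 266^32 · 266^16 ≡ 239 · 376 ≡ 1185 (mod 1249).

1185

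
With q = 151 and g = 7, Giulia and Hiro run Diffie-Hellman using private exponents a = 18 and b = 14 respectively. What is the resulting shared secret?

Giulia sends A = g^a mod q = 7^18 mod 151.
7^1 ≡ 7 (mod 151)
7^2 = (7^1)^2 ≡ 7^2 = 49 ≡ 49 (mod 151)
7^4 = (7^2)^2 ≡ 49^2 = 2401 ≡ 136 (mod 151)
7^8 = (7^4)^2 ≡ 136^2 = 18496 ≡ 74 (mod 151)
7^16 = (7^8)^2 ≡ 74^2 = 5476 ≡ 40 (mod 151)
7^18 = 7^16 · 7^2 ≡ 40 · 49 ≡ 148 (mod 151).
So A = 148. Hiro then computes K = A^b mod q = 148^14 mod 151.
148^1 ≡ 148 (mod 151)
148^2 = (148^1)^2 ≡ 148^2 = 21904 ≡ 9 (mod 151)
148^4 = (148^2)^2 ≡ 9^2 = 81 ≡ 81 (mod 151)
148^8 = (148^4)^2 ≡ 81^2 = 6561 ≡ 68 (mod 151)
148^14 = 148^8 · 148^4 · 148^2 ≡ 68 · 81 · 9 ≡ 44 (mod 151).

44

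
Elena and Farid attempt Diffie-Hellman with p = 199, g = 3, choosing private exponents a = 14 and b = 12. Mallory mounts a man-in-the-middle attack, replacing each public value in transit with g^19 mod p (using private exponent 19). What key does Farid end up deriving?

Farid receives Mallory's public value M = 3^19 mod 199 instead of the honest one.
3^1 ≡ 3 (mod 199)
3^2 = (3^1)^2 ≡ 3^2 = 9 ≡ 9 (mod 199)
3^4 = (3^2)^2 ≡ 9^2 = 81 ≡ 81 (mod 199)
3^8 = (3^4)^2 ≡ 81^2 = 6561 ≡ 193 (mod 199)
3^16 = (3^8)^2 ≡ 193^2 = 37249 ≡ 36 (mod 199)
3^19 = 3^16 · 3^2 · 3^1 ≡ 36 · 9 · 3 ≡ 176 (mod 199).
So M = 176. Farid computes K = M^12 mod 199.
176^1 ≡ 176 (mod 199)
176^2 = (176^1)^2 ≡ 176^2 = 30976 ≡ 131 (mod 199)
176^4 = (176^2)^2 ≡ 131^2 = 17161 ≡ 47 (mod 199)
176^8 = (176^4)^2 ≡ 47^2 = 2209 ≡ 20 (mod 199)
176^12 = 176^8 · 176^4 ≡ 20 · 47 ≡ 144 (mod 199).

144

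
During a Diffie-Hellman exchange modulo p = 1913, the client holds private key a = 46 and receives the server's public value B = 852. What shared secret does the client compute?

225

Shared key K = 852^46 mod 1913.
852^1 ≡ 852 (mod 1913)
852^2 = (852^1)^2 ≡ 852^2 = 725904 ≡ 877 (mod 1913)
852^4 = (852^2)^2 ≡ 877^2 = 769129 ≡ 103 (mod 1913)
852^8 = (852^4)^2 ≡ 103^2 = 10609 ≡ 1044 (mod 1913)
852^16 = (852^8)^2 ≡ 1044^2 = 1089936 ≡ 1439 (mod 1913)
852^32 = (852^16)^2 ≡ 1439^2 = 2070721 ≡ 855 (mod 1913)
852^46 = 852^32 · 852^8 · 852^4 · 852^2 ≡ 855 · 1044 · 103 · 877 ≡ 225 (mod 1913).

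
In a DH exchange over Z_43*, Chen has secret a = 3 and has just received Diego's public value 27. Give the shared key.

32

Shared key K = 27^3 mod 43.
27^1 ≡ 27 (mod 43)
27^2 = (27^1)^2 ≡ 27^2 = 729 ≡ 41 (mod 43)
27^3 = 27^2 · 27^1 ≡ 41 · 27 ≡ 32 (mod 43).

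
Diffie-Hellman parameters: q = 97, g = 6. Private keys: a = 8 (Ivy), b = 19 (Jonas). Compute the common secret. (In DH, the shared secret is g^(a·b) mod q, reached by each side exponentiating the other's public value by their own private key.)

61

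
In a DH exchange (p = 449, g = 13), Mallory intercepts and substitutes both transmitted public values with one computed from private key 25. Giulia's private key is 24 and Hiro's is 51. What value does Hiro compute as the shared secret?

179

Hiro receives Mallory's public value M = 13^25 mod 449 instead of the honest one.
13^1 ≡ 13 (mod 449)
13^2 = (13^1)^2 ≡ 13^2 = 169 ≡ 169 (mod 449)
13^4 = (13^2)^2 ≡ 169^2 = 28561 ≡ 274 (mod 449)
13^8 = (13^4)^2 ≡ 274^2 = 75076 ≡ 93 (mod 449)
13^16 = (13^8)^2 ≡ 93^2 = 8649 ≡ 118 (mod 449)
13^25 = 13^16 · 13^8 · 13^1 ≡ 118 · 93 · 13 ≡ 329 (mod 449).
So M = 329. Hiro computes K = M^51 mod 449.
329^1 ≡ 329 (mod 449)
329^2 = (329^1)^2 ≡ 329^2 = 108241 ≡ 32 (mod 449)
329^4 = (329^2)^2 ≡ 32^2 = 1024 ≡ 126 (mod 449)
329^8 = (329^4)^2 ≡ 126^2 = 15876 ≡ 161 (mod 449)
329^16 = (329^8)^2 ≡ 161^2 = 25921 ≡ 328 (mod 449)
329^32 = (329^16)^2 ≡ 328^2 = 107584 ≡ 273 (mod 449)
329^51 = 329^32 · 329^16 · 329^2 · 329^1 ≡ 273 · 328 · 32 · 329 ≡ 179 (mod 449).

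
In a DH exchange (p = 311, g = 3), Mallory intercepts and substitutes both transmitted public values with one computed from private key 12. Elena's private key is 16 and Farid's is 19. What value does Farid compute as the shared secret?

178

Farid receives Mallory's public value M = 3^12 mod 311 instead of the honest one.
3^1 ≡ 3 (mod 311)
3^2 = (3^1)^2 ≡ 3^2 = 9 ≡ 9 (mod 311)
3^4 = (3^2)^2 ≡ 9^2 = 81 ≡ 81 (mod 311)
3^8 = (3^4)^2 ≡ 81^2 = 6561 ≡ 30 (mod 311)
3^12 = 3^8 · 3^4 ≡ 30 · 81 ≡ 253 (mod 311).
So M = 253. Farid computes K = M^19 mod 311.
253^1 ≡ 253 (mod 311)
253^2 = (253^1)^2 ≡ 253^2 = 64009 ≡ 254 (mod 311)
253^4 = (253^2)^2 ≡ 254^2 = 64516 ≡ 139 (mod 311)
253^8 = (253^4)^2 ≡ 139^2 = 19321 ≡ 39 (mod 311)
253^16 = (253^8)^2 ≡ 39^2 = 1521 ≡ 277 (mod 311)
253^19 = 253^16 · 253^2 · 253^1 ≡ 277 · 254 · 253 ≡ 178 (mod 311).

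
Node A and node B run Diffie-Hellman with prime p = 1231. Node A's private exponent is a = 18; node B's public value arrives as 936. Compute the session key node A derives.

Shared key K = 936^18 mod 1231.
936^1 ≡ 936 (mod 1231)
936^2 = (936^1)^2 ≡ 936^2 = 876096 ≡ 855 (mod 1231)
936^4 = (936^2)^2 ≡ 855^2 = 731025 ≡ 1042 (mod 1231)
936^8 = (936^4)^2 ≡ 1042^2 = 1085764 ≡ 22 (mod 1231)
936^16 = (936^8)^2 ≡ 22^2 = 484 ≡ 484 (mod 1231)
936^18 = 936^16 · 936^2 ≡ 484 · 855 ≡ 204 (mod 1231).

204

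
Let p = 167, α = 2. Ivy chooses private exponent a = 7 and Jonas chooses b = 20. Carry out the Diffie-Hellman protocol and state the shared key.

33

Jonas sends B = α^b mod p = 2^20 mod 167.
2^1 ≡ 2 (mod 167)
2^2 = (2^1)^2 ≡ 2^2 = 4 ≡ 4 (mod 167)
2^4 = (2^2)^2 ≡ 4^2 = 16 ≡ 16 (mod 167)
2^8 = (2^4)^2 ≡ 16^2 = 256 ≡ 89 (mod 167)
2^16 = (2^8)^2 ≡ 89^2 = 7921 ≡ 72 (mod 167)
2^20 = 2^16 · 2^4 ≡ 72 · 16 ≡ 150 (mod 167).
So B = 150. Ivy then computes K = B^a mod p = 150^7 mod 167.
150^1 ≡ 150 (mod 167)
150^2 = (150^1)^2 ≡ 150^2 = 22500 ≡ 122 (mod 167)
150^4 = (150^2)^2 ≡ 122^2 = 14884 ≡ 21 (mod 167)
150^7 = 150^4 · 150^2 · 150^1 ≡ 21 · 122 · 150 ≡ 33 (mod 167).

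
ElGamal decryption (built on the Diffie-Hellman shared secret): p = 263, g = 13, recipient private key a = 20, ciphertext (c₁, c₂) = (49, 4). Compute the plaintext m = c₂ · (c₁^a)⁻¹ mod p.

Shared mask s = c₁^a mod p = 49^20 mod 263.
49^1 ≡ 49 (mod 263)
49^2 = (49^1)^2 ≡ 49^2 = 2401 ≡ 34 (mod 263)
49^4 = (49^2)^2 ≡ 34^2 = 1156 ≡ 104 (mod 263)
49^8 = (49^4)^2 ≡ 104^2 = 10816 ≡ 33 (mod 263)
49^16 = (49^8)^2 ≡ 33^2 = 1089 ≡ 37 (mod 263)
49^20 = 49^16 · 49^4 ≡ 37 · 104 ≡ 166 (mod 263).
So s = 166; s⁻¹ ≡ 122 (mod 263).
m = c₂ · s⁻¹ mod 263 = 4 · 122 mod 263 = 225.

225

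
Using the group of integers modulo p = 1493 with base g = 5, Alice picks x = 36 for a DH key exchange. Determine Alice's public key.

1350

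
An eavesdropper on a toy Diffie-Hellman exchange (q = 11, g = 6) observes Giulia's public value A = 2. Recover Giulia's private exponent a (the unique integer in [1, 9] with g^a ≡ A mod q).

Try successive powers of 6 modulo 11:
6^1 ≡ 6
6^2 ≡ 3
6^3 ≡ 7
6^4 ≡ 9
6^5 ≡ 10
6^6 ≡ 5
6^7 ≡ 8
6^8 ≡ 4
6^9 ≡ 2
Found: a = 9.

9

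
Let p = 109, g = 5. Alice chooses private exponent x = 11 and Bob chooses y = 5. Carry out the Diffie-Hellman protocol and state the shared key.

5

Bob sends B = g^y mod p = 5^5 mod 109.
5^1 ≡ 5 (mod 109)
5^2 = (5^1)^2 ≡ 5^2 = 25 ≡ 25 (mod 109)
5^4 = (5^2)^2 ≡ 25^2 = 625 ≡ 80 (mod 109)
5^5 = 5^4 · 5^1 ≡ 80 · 5 ≡ 73 (mod 109).
So B = 73. Alice then computes K = B^x mod p = 73^11 mod 109.
73^1 ≡ 73 (mod 109)
73^2 = (73^1)^2 ≡ 73^2 = 5329 ≡ 97 (mod 109)
73^4 = (73^2)^2 ≡ 97^2 = 9409 ≡ 35 (mod 109)
73^8 = (73^4)^2 ≡ 35^2 = 1225 ≡ 26 (mod 109)
73^11 = 73^8 · 73^2 · 73^1 ≡ 26 · 97 · 73 ≡ 5 (mod 109).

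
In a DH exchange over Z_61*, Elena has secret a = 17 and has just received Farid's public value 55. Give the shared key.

Shared key K = 55^17 mod 61.
55^1 ≡ 55 (mod 61)
55^2 = (55^1)^2 ≡ 55^2 = 3025 ≡ 36 (mod 61)
55^4 = (55^2)^2 ≡ 36^2 = 1296 ≡ 15 (mod 61)
55^8 = (55^4)^2 ≡ 15^2 = 225 ≡ 42 (mod 61)
55^16 = (55^8)^2 ≡ 42^2 = 1764 ≡ 56 (mod 61)
55^17 = 55^16 · 55^1 ≡ 56 · 55 ≡ 30 (mod 61).

30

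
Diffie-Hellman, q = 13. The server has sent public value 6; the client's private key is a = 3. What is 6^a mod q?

8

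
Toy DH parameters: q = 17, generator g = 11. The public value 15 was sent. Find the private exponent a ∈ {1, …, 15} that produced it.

Try successive powers of 11 modulo 17:
11^1 ≡ 11
11^2 ≡ 2
11^3 ≡ 5
11^4 ≡ 4
11^5 ≡ 10
11^6 ≡ 8
11^7 ≡ 3
11^8 ≡ 16
11^9 ≡ 6
11^10 ≡ 15
Found: a = 10.

10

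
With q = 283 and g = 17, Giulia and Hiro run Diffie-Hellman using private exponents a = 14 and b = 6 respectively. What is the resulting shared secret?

Hiro sends B = g^b mod q = 17^6 mod 283.
17^1 ≡ 17 (mod 283)
17^2 = (17^1)^2 ≡ 17^2 = 289 ≡ 6 (mod 283)
17^4 = (17^2)^2 ≡ 6^2 = 36 ≡ 36 (mod 283)
17^6 = 17^4 · 17^2 ≡ 36 · 6 ≡ 216 (mod 283).
So B = 216. Giulia then computes K = B^a mod q = 216^14 mod 283.
216^1 ≡ 216 (mod 283)
216^2 = (216^1)^2 ≡ 216^2 = 46656 ≡ 244 (mod 283)
216^4 = (216^2)^2 ≡ 244^2 = 59536 ≡ 106 (mod 283)
216^8 = (216^4)^2 ≡ 106^2 = 11236 ≡ 199 (mod 283)
216^14 = 216^8 · 216^4 · 216^2 ≡ 199 · 106 · 244 ≡ 15 (mod 283).

15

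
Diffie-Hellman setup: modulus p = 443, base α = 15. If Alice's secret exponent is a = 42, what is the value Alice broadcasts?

67

Public value = 15^42 (mod 443).
15^1 ≡ 15 (mod 443)
15^2 = (15^1)^2 ≡ 15^2 = 225 ≡ 225 (mod 443)
15^4 = (15^2)^2 ≡ 225^2 = 50625 ≡ 123 (mod 443)
15^8 = (15^4)^2 ≡ 123^2 = 15129 ≡ 67 (mod 443)
15^16 = (15^8)^2 ≡ 67^2 = 4489 ≡ 59 (mod 443)
15^32 = (15^16)^2 ≡ 59^2 = 3481 ≡ 380 (mod 443)
15^42 = 15^32 · 15^8 · 15^2 ≡ 380 · 67 · 225 ≡ 67 (mod 443).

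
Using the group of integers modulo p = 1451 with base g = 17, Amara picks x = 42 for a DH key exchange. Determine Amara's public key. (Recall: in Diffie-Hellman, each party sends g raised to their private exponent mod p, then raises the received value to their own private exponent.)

1289

Public value = 17^42 mod 1451.
17^1 ≡ 17 (mod 1451)
17^2 = (17^1)^2 ≡ 17^2 = 289 ≡ 289 (mod 1451)
17^4 = (17^2)^2 ≡ 289^2 = 83521 ≡ 814 (mod 1451)
17^8 = (17^4)^2 ≡ 814^2 = 662596 ≡ 940 (mod 1451)
17^16 = (17^8)^2 ≡ 940^2 = 883600 ≡ 1392 (mod 1451)
17^32 = (17^16)^2 ≡ 1392^2 = 1937664 ≡ 579 (mod 1451)
17^42 = 17^32 · 17^8 · 17^2 ≡ 579 · 940 · 289 ≡ 1289 (mod 1451).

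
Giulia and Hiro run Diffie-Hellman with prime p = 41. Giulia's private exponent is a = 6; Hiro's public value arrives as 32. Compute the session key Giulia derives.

Shared key K = 32^6 mod 41.
32^1 ≡ 32 (mod 41)
32^2 = (32^1)^2 ≡ 32^2 = 1024 ≡ 40 (mod 41)
32^4 = (32^2)^2 ≡ 40^2 = 1600 ≡ 1 (mod 41)
32^6 = 32^4 · 32^2 ≡ 1 · 40 ≡ 40 (mod 41).

40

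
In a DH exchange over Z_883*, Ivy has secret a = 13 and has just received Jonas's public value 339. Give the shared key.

Shared key K = 339^13 mod 883.
339^1 ≡ 339 (mod 883)
339^2 = (339^1)^2 ≡ 339^2 = 114921 ≡ 131 (mod 883)
339^4 = (339^2)^2 ≡ 131^2 = 17161 ≡ 384 (mod 883)
339^8 = (339^4)^2 ≡ 384^2 = 147456 ≡ 878 (mod 883)
339^13 = 339^8 · 339^4 · 339^1 ≡ 878 · 384 · 339 ≡ 774 (mod 883).

774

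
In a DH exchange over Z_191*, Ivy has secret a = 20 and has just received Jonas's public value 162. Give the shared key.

Shared key K = 162^20 mod 191.
162^1 ≡ 162 (mod 191)
162^2 = (162^1)^2 ≡ 162^2 = 26244 ≡ 77 (mod 191)
162^4 = (162^2)^2 ≡ 77^2 = 5929 ≡ 8 (mod 191)
162^8 = (162^4)^2 ≡ 8^2 = 64 ≡ 64 (mod 191)
162^16 = (162^8)^2 ≡ 64^2 = 4096 ≡ 85 (mod 191)
162^20 = 162^16 · 162^4 ≡ 85 · 8 ≡ 107 (mod 191).

107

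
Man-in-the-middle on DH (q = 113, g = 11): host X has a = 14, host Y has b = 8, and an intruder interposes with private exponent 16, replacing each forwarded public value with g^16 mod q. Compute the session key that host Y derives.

106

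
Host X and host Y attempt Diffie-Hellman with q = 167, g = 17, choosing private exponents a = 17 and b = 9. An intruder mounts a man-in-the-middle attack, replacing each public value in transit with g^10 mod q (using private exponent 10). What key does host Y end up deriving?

33

Host Y receives an intruder's public value M = 17^10 mod 167 instead of the honest one.
17^1 ≡ 17 (mod 167)
17^2 = (17^1)^2 ≡ 17^2 = 289 ≡ 122 (mod 167)
17^4 = (17^2)^2 ≡ 122^2 = 14884 ≡ 21 (mod 167)
17^8 = (17^4)^2 ≡ 21^2 = 441 ≡ 107 (mod 167)
17^10 = 17^8 · 17^2 ≡ 107 · 122 ≡ 28 (mod 167).
So M = 28. Host Y computes K = M^9 mod 167.
28^1 ≡ 28 (mod 167)
28^2 = (28^1)^2 ≡ 28^2 = 784 ≡ 116 (mod 167)
28^4 = (28^2)^2 ≡ 116^2 = 13456 ≡ 96 (mod 167)
28^8 = (28^4)^2 ≡ 96^2 = 9216 ≡ 31 (mod 167)
28^9 = 28^8 · 28^1 ≡ 31 · 28 ≡ 33 (mod 167).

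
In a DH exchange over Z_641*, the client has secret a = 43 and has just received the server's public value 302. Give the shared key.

Shared key K = 302^43 mod 641.
302^1 ≡ 302 (mod 641)
302^2 = (302^1)^2 ≡ 302^2 = 91204 ≡ 182 (mod 641)
302^4 = (302^2)^2 ≡ 182^2 = 33124 ≡ 433 (mod 641)
302^8 = (302^4)^2 ≡ 433^2 = 187489 ≡ 317 (mod 641)
302^16 = (302^8)^2 ≡ 317^2 = 100489 ≡ 493 (mod 641)
302^32 = (302^16)^2 ≡ 493^2 = 243049 ≡ 110 (mod 641)
302^43 = 302^32 · 302^8 · 302^2 · 302^1 ≡ 110 · 317 · 182 · 302 ≡ 193 (mod 641).

193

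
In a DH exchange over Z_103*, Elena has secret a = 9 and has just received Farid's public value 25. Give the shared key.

79

Shared key K = 25^9 mod 103.
25^1 ≡ 25 (mod 103)
25^2 = (25^1)^2 ≡ 25^2 = 625 ≡ 7 (mod 103)
25^4 = (25^2)^2 ≡ 7^2 = 49 ≡ 49 (mod 103)
25^8 = (25^4)^2 ≡ 49^2 = 2401 ≡ 32 (mod 103)
25^9 = 25^8 · 25^1 ≡ 32 · 25 ≡ 79 (mod 103).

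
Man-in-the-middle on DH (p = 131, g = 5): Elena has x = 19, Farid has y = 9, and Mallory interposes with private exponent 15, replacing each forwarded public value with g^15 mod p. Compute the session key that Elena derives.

Elena receives Mallory's public value M = 5^15 mod 131 instead of the honest one.
5^1 ≡ 5 (mod 131)
5^2 = (5^1)^2 ≡ 5^2 = 25 ≡ 25 (mod 131)
5^4 = (5^2)^2 ≡ 25^2 = 625 ≡ 101 (mod 131)
5^8 = (5^4)^2 ≡ 101^2 = 10201 ≡ 114 (mod 131)
5^15 = 5^8 · 5^4 · 5^2 · 5^1 ≡ 114 · 101 · 25 · 5 ≡ 84 (mod 131).
So M = 84. Elena computes K = M^19 mod 131.
84^1 ≡ 84 (mod 131)
84^2 = (84^1)^2 ≡ 84^2 = 7056 ≡ 113 (mod 131)
84^4 = (84^2)^2 ≡ 113^2 = 12769 ≡ 62 (mod 131)
84^8 = (84^4)^2 ≡ 62^2 = 3844 ≡ 45 (mod 131)
84^16 = (84^8)^2 ≡ 45^2 = 2025 ≡ 60 (mod 131)
84^19 = 84^16 · 84^2 · 84^1 ≡ 60 · 113 · 84 ≡ 63 (mod 131).

63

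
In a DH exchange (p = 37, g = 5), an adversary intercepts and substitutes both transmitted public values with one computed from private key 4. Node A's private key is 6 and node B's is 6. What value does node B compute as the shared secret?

Node B receives an adversary's public value M = 5^4 mod 37 instead of the honest one.
5^1 ≡ 5 (mod 37)
5^2 = (5^1)^2 ≡ 5^2 = 25 ≡ 25 (mod 37)
5^4 = (5^2)^2 ≡ 25^2 = 625 ≡ 33 (mod 37)
So M = 33. Node B computes K = M^6 mod 37.
33^1 ≡ 33 (mod 37)
33^2 = (33^1)^2 ≡ 33^2 = 1089 ≡ 16 (mod 37)
33^4 = (33^2)^2 ≡ 16^2 = 256 ≡ 34 (mod 37)
33^6 = 33^4 · 33^2 ≡ 34 · 16 ≡ 26 (mod 37).

26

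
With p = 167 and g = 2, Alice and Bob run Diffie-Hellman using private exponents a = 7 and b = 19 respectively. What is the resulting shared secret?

Alice sends A = g^a mod p = 2^7 mod 167.
2^1 ≡ 2 (mod 167)
2^2 = (2^1)^2 ≡ 2^2 = 4 ≡ 4 (mod 167)
2^4 = (2^2)^2 ≡ 4^2 = 16 ≡ 16 (mod 167)
2^7 = 2^4 · 2^2 · 2^1 ≡ 16 · 4 · 2 ≡ 128 (mod 167).
So A = 128. Bob then computes K = A^b mod p = 128^19 mod 167.
128^1 ≡ 128 (mod 167)
128^2 = (128^1)^2 ≡ 128^2 = 16384 ≡ 18 (mod 167)
128^4 = (128^2)^2 ≡ 18^2 = 324 ≡ 157 (mod 167)
128^8 = (128^4)^2 ≡ 157^2 = 24649 ≡ 100 (mod 167)
128^16 = (128^8)^2 ≡ 100^2 = 10000 ≡ 147 (mod 167)
128^19 = 128^16 · 128^2 · 128^1 ≡ 147 · 18 · 128 ≡ 12 (mod 167).

12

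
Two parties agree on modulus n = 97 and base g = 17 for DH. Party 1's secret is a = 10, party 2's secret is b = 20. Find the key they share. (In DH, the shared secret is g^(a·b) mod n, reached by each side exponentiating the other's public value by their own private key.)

16

Party 1 sends A = g^a mod n = 17^10 mod 97.
17^1 ≡ 17 (mod 97)
17^2 = (17^1)^2 ≡ 17^2 = 289 ≡ 95 (mod 97)
17^4 = (17^2)^2 ≡ 95^2 = 9025 ≡ 4 (mod 97)
17^8 = (17^4)^2 ≡ 4^2 = 16 ≡ 16 (mod 97)
17^10 = 17^8 · 17^2 ≡ 16 · 95 ≡ 65 (mod 97).
So A = 65. Party 2 then computes K = A^b mod n = 65^20 mod 97.
65^1 ≡ 65 (mod 97)
65^2 = (65^1)^2 ≡ 65^2 = 4225 ≡ 54 (mod 97)
65^4 = (65^2)^2 ≡ 54^2 = 2916 ≡ 6 (mod 97)
65^8 = (65^4)^2 ≡ 6^2 = 36 ≡ 36 (mod 97)
65^16 = (65^8)^2 ≡ 36^2 = 1296 ≡ 35 (mod 97)
65^20 = 65^16 · 65^4 ≡ 35 · 6 ≡ 16 (mod 97).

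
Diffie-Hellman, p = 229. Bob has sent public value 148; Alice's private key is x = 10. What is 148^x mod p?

Shared key K = 148^10 mod 229.
148^1 ≡ 148 (mod 229)
148^2 = (148^1)^2 ≡ 148^2 = 21904 ≡ 149 (mod 229)
148^4 = (148^2)^2 ≡ 149^2 = 22201 ≡ 217 (mod 229)
148^8 = (148^4)^2 ≡ 217^2 = 47089 ≡ 144 (mod 229)
148^10 = 148^8 · 148^2 ≡ 144 · 149 ≡ 159 (mod 229).

159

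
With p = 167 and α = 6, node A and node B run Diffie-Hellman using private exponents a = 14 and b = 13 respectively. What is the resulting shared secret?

Node A sends A = α^a mod p = 6^14 mod 167.
6^1 ≡ 6 (mod 167)
6^2 = (6^1)^2 ≡ 6^2 = 36 ≡ 36 (mod 167)
6^4 = (6^2)^2 ≡ 36^2 = 1296 ≡ 127 (mod 167)
6^8 = (6^4)^2 ≡ 127^2 = 16129 ≡ 97 (mod 167)
6^14 = 6^8 · 6^4 · 6^2 ≡ 97 · 127 · 36 ≡ 99 (mod 167).
So A = 99. Node B then computes K = A^b mod p = 99^13 mod 167.
99^1 ≡ 99 (mod 167)
99^2 = (99^1)^2 ≡ 99^2 = 9801 ≡ 115 (mod 167)
99^4 = (99^2)^2 ≡ 115^2 = 13225 ≡ 32 (mod 167)
99^8 = (99^4)^2 ≡ 32^2 = 1024 ≡ 22 (mod 167)
99^13 = 99^8 · 99^4 · 99^1 ≡ 22 · 32 · 99 ≡ 57 (mod 167).

57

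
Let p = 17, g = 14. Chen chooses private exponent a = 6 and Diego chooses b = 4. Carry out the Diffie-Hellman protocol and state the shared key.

Chen sends A = g^a mod p = 14^6 mod 17.
14^1 ≡ 14 (mod 17)
14^2 = (14^1)^2 ≡ 14^2 = 196 ≡ 9 (mod 17)
14^4 = (14^2)^2 ≡ 9^2 = 81 ≡ 13 (mod 17)
14^6 = 14^4 · 14^2 ≡ 13 · 9 ≡ 15 (mod 17).
So A = 15. Diego then computes K = A^b mod p = 15^4 mod 17.
15^1 ≡ 15 (mod 17)
15^2 = (15^1)^2 ≡ 15^2 = 225 ≡ 4 (mod 17)
15^4 = (15^2)^2 ≡ 4^2 = 16 ≡ 16 (mod 17)

16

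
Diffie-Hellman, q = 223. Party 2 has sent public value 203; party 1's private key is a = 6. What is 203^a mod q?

Shared key K = 203^6 mod 223.
203^1 ≡ 203 (mod 223)
203^2 = (203^1)^2 ≡ 203^2 = 41209 ≡ 177 (mod 223)
203^4 = (203^2)^2 ≡ 177^2 = 31329 ≡ 109 (mod 223)
203^6 = 203^4 · 203^2 ≡ 109 · 177 ≡ 115 (mod 223).

115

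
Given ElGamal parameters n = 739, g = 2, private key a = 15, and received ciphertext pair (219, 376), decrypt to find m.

Shared mask s = c₁^a mod n = 219^15 mod 739.
219^1 ≡ 219 (mod 739)
219^2 = (219^1)^2 ≡ 219^2 = 47961 ≡ 665 (mod 739)
219^4 = (219^2)^2 ≡ 665^2 = 442225 ≡ 303 (mod 739)
219^8 = (219^4)^2 ≡ 303^2 = 91809 ≡ 173 (mod 739)
219^15 = 219^8 · 219^4 · 219^2 · 219^1 ≡ 173 · 303 · 665 · 219 ≡ 356 (mod 739).
So s = 356; s⁻¹ ≡ 301 (mod 739).
m = c₂ · s⁻¹ mod 739 = 376 · 301 mod 739 = 109.

109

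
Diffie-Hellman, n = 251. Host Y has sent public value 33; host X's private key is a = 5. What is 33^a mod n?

Shared key K = 33^5 mod 251.
33^1 ≡ 33 (mod 251)
33^2 = (33^1)^2 ≡ 33^2 = 1089 ≡ 85 (mod 251)
33^4 = (33^2)^2 ≡ 85^2 = 7225 ≡ 197 (mod 251)
33^5 = 33^4 · 33^1 ≡ 197 · 33 ≡ 226 (mod 251).

226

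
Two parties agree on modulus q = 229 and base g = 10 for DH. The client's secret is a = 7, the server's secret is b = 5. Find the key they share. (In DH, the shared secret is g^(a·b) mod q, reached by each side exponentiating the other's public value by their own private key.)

The client sends A = g^a mod q = 10^7 mod 229.
10^1 ≡ 10 (mod 229)
10^2 = (10^1)^2 ≡ 10^2 = 100 ≡ 100 (mod 229)
10^4 = (10^2)^2 ≡ 100^2 = 10000 ≡ 153 (mod 229)
10^7 = 10^4 · 10^2 · 10^1 ≡ 153 · 100 · 10 ≡ 28 (mod 229).
So A = 28. The server then computes K = A^b mod q = 28^5 mod 229.
28^1 ≡ 28 (mod 229)
28^2 = (28^1)^2 ≡ 28^2 = 784 ≡ 97 (mod 229)
28^4 = (28^2)^2 ≡ 97^2 = 9409 ≡ 20 (mod 229)
28^5 = 28^4 · 28^1 ≡ 20 · 28 ≡ 102 (mod 229).

102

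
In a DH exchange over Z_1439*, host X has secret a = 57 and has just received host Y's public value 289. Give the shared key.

846

Shared key K = 289^57 mod 1439.
289^1 ≡ 289 (mod 1439)
289^2 = (289^1)^2 ≡ 289^2 = 83521 ≡ 59 (mod 1439)
289^4 = (289^2)^2 ≡ 59^2 = 3481 ≡ 603 (mod 1439)
289^8 = (289^4)^2 ≡ 603^2 = 363609 ≡ 981 (mod 1439)
289^16 = (289^8)^2 ≡ 981^2 = 962361 ≡ 1109 (mod 1439)
289^32 = (289^16)^2 ≡ 1109^2 = 1229881 ≡ 975 (mod 1439)
289^57 = 289^32 · 289^16 · 289^8 · 289^1 ≡ 975 · 1109 · 981 · 289 ≡ 846 (mod 1439).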